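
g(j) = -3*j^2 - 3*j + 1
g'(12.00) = -75.00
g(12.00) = -467.00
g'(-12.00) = 69.00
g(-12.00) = -395.00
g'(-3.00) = 15.00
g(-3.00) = -17.00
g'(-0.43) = -0.42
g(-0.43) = 1.74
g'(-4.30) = 22.80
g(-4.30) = -41.57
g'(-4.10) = 21.60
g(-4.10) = -37.13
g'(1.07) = -9.42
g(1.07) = -5.64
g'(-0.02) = -2.88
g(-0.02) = 1.06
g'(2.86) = -20.16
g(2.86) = -32.12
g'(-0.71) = 1.26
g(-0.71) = 1.62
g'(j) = -6*j - 3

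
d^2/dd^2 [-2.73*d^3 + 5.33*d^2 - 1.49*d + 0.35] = 10.66 - 16.38*d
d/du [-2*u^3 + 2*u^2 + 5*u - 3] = -6*u^2 + 4*u + 5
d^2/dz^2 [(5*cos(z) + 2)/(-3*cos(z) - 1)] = (3*cos(z)^2 - cos(z) - 6)/(3*cos(z) + 1)^3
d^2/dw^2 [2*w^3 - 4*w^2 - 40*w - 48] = 12*w - 8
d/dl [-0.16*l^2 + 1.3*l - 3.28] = 1.3 - 0.32*l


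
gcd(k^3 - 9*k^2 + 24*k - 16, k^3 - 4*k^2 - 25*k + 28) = k - 1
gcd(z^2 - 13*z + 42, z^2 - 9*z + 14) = z - 7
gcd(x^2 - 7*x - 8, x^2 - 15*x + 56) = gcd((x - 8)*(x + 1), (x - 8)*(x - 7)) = x - 8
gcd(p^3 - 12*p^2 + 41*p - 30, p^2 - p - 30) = p - 6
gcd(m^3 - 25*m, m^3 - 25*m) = m^3 - 25*m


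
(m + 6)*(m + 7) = m^2 + 13*m + 42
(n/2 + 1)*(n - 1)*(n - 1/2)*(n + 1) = n^4/2 + 3*n^3/4 - n^2 - 3*n/4 + 1/2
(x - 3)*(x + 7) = x^2 + 4*x - 21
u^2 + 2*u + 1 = (u + 1)^2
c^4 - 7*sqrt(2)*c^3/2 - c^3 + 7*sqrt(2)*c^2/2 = c^2*(c - 1)*(c - 7*sqrt(2)/2)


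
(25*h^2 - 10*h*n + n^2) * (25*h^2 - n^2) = 625*h^4 - 250*h^3*n + 10*h*n^3 - n^4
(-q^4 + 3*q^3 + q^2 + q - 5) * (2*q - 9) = -2*q^5 + 15*q^4 - 25*q^3 - 7*q^2 - 19*q + 45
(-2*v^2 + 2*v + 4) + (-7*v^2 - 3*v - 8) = -9*v^2 - v - 4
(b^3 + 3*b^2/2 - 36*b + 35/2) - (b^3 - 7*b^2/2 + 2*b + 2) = 5*b^2 - 38*b + 31/2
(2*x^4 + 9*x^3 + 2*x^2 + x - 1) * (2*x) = 4*x^5 + 18*x^4 + 4*x^3 + 2*x^2 - 2*x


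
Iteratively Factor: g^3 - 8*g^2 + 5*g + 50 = (g - 5)*(g^2 - 3*g - 10) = (g - 5)*(g + 2)*(g - 5)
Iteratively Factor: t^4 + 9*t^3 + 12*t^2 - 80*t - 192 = (t - 3)*(t^3 + 12*t^2 + 48*t + 64) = (t - 3)*(t + 4)*(t^2 + 8*t + 16) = (t - 3)*(t + 4)^2*(t + 4)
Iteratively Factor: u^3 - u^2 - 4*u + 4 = (u - 2)*(u^2 + u - 2) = (u - 2)*(u + 2)*(u - 1)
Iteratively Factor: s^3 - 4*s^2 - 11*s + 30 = (s - 5)*(s^2 + s - 6) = (s - 5)*(s - 2)*(s + 3)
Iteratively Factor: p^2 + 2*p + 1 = (p + 1)*(p + 1)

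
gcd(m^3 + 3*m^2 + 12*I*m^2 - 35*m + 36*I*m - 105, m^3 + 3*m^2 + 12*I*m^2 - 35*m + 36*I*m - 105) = m^3 + m^2*(3 + 12*I) + m*(-35 + 36*I) - 105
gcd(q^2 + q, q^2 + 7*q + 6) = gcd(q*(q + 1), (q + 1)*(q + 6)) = q + 1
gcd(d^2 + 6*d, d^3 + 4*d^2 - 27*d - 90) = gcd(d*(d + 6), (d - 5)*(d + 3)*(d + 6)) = d + 6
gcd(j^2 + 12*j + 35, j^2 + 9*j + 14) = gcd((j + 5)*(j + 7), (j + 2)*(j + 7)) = j + 7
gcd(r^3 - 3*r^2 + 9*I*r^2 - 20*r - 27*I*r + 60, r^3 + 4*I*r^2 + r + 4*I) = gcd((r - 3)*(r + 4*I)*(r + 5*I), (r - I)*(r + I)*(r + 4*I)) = r + 4*I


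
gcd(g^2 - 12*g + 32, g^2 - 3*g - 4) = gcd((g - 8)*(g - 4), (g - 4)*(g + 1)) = g - 4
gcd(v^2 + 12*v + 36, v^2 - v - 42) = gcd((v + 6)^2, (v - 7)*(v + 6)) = v + 6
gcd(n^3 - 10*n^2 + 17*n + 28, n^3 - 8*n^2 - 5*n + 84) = n^2 - 11*n + 28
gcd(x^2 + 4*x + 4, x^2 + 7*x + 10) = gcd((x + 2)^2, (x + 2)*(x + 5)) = x + 2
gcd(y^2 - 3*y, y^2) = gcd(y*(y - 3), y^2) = y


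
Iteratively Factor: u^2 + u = (u + 1)*(u)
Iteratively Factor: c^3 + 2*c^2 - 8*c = (c - 2)*(c^2 + 4*c) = (c - 2)*(c + 4)*(c)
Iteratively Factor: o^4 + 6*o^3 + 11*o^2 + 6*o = (o + 2)*(o^3 + 4*o^2 + 3*o) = (o + 1)*(o + 2)*(o^2 + 3*o) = o*(o + 1)*(o + 2)*(o + 3)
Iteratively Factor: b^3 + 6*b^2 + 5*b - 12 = (b + 3)*(b^2 + 3*b - 4) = (b + 3)*(b + 4)*(b - 1)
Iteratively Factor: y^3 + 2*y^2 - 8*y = (y - 2)*(y^2 + 4*y) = y*(y - 2)*(y + 4)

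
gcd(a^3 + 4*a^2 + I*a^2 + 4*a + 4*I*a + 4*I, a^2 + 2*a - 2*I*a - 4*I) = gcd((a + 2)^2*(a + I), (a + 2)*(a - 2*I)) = a + 2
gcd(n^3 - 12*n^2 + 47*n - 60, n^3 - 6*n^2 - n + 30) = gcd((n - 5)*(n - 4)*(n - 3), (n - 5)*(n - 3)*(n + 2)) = n^2 - 8*n + 15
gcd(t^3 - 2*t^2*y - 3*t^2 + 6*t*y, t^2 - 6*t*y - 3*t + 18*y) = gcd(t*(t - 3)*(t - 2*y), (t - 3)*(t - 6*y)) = t - 3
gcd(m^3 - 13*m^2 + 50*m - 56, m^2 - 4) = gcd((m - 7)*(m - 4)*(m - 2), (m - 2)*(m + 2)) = m - 2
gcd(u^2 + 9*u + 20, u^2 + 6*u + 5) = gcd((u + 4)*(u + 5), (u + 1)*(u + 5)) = u + 5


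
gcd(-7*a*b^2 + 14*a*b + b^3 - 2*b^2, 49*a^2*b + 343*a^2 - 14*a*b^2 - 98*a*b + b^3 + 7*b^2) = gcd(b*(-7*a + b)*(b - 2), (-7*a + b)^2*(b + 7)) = 7*a - b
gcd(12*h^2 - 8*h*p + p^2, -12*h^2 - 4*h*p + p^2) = -6*h + p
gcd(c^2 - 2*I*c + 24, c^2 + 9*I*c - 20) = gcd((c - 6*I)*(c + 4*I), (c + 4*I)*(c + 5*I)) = c + 4*I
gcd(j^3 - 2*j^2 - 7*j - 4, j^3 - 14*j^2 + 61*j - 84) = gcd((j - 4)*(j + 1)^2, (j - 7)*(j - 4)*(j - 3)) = j - 4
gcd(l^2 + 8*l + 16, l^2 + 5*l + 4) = l + 4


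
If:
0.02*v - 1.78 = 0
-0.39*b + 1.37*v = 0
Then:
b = 312.64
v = 89.00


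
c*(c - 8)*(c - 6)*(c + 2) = c^4 - 12*c^3 + 20*c^2 + 96*c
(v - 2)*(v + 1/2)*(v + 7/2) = v^3 + 2*v^2 - 25*v/4 - 7/2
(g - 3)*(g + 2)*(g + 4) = g^3 + 3*g^2 - 10*g - 24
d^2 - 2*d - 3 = (d - 3)*(d + 1)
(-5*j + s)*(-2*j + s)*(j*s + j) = 10*j^3*s + 10*j^3 - 7*j^2*s^2 - 7*j^2*s + j*s^3 + j*s^2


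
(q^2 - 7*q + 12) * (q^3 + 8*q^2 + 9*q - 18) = q^5 + q^4 - 35*q^3 + 15*q^2 + 234*q - 216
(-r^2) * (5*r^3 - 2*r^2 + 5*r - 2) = -5*r^5 + 2*r^4 - 5*r^3 + 2*r^2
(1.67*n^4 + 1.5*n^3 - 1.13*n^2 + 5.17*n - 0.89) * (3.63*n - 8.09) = 6.0621*n^5 - 8.0653*n^4 - 16.2369*n^3 + 27.9088*n^2 - 45.056*n + 7.2001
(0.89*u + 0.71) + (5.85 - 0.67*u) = 0.22*u + 6.56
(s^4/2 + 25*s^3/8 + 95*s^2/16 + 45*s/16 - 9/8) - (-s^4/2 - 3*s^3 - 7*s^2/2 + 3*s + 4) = s^4 + 49*s^3/8 + 151*s^2/16 - 3*s/16 - 41/8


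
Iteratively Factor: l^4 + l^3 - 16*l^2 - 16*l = (l + 4)*(l^3 - 3*l^2 - 4*l) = (l + 1)*(l + 4)*(l^2 - 4*l) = l*(l + 1)*(l + 4)*(l - 4)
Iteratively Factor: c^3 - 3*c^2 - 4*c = (c - 4)*(c^2 + c) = (c - 4)*(c + 1)*(c)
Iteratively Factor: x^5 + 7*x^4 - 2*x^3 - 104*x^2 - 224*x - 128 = (x + 4)*(x^4 + 3*x^3 - 14*x^2 - 48*x - 32) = (x + 4)^2*(x^3 - x^2 - 10*x - 8) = (x - 4)*(x + 4)^2*(x^2 + 3*x + 2) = (x - 4)*(x + 1)*(x + 4)^2*(x + 2)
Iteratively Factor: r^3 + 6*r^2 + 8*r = (r)*(r^2 + 6*r + 8) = r*(r + 2)*(r + 4)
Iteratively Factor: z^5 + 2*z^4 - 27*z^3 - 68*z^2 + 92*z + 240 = (z + 4)*(z^4 - 2*z^3 - 19*z^2 + 8*z + 60) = (z - 2)*(z + 4)*(z^3 - 19*z - 30) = (z - 2)*(z + 2)*(z + 4)*(z^2 - 2*z - 15) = (z - 5)*(z - 2)*(z + 2)*(z + 4)*(z + 3)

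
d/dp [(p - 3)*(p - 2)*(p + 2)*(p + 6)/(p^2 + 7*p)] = 2*(p^5 + 12*p^4 + 21*p^3 - 71*p^2 - 72*p - 252)/(p^2*(p^2 + 14*p + 49))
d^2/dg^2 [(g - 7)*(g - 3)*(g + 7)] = 6*g - 6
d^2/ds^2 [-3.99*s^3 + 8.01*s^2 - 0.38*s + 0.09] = 16.02 - 23.94*s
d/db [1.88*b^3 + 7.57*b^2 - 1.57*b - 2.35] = 5.64*b^2 + 15.14*b - 1.57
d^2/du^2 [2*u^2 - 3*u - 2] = 4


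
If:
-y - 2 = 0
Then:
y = -2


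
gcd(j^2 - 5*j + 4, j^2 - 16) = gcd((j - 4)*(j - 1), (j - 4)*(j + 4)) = j - 4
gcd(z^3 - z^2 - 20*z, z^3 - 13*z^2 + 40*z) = z^2 - 5*z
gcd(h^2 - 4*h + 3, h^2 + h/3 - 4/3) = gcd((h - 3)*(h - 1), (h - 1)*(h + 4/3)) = h - 1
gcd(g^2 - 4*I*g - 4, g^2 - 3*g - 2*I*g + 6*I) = g - 2*I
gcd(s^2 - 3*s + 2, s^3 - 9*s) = 1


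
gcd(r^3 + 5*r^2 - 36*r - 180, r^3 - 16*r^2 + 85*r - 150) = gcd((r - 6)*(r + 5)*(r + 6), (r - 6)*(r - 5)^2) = r - 6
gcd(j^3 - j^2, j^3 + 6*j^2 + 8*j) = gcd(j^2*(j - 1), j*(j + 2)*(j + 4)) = j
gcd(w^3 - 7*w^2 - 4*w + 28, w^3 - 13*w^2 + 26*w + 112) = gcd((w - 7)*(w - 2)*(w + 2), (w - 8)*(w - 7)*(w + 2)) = w^2 - 5*w - 14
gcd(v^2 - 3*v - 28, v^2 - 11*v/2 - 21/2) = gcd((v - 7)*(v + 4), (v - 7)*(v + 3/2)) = v - 7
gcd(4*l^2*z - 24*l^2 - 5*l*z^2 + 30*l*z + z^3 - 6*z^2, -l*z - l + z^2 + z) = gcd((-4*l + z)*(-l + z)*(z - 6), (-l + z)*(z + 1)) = -l + z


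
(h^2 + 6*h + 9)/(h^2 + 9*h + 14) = (h^2 + 6*h + 9)/(h^2 + 9*h + 14)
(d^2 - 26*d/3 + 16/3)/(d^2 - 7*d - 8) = (d - 2/3)/(d + 1)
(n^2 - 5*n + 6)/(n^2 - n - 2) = (n - 3)/(n + 1)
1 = 1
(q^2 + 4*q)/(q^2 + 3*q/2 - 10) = 2*q/(2*q - 5)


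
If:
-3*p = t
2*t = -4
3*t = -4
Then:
No Solution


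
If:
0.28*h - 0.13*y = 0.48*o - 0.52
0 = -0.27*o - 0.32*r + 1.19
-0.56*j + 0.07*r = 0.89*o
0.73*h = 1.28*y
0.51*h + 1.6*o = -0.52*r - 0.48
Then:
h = -3.64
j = 1.28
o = -0.48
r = 4.12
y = -2.08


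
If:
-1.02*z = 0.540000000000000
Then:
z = -0.53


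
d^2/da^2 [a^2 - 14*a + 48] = 2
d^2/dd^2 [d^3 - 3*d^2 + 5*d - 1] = 6*d - 6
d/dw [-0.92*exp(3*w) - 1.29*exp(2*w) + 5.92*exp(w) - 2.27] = (-2.76*exp(2*w) - 2.58*exp(w) + 5.92)*exp(w)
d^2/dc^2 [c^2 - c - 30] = 2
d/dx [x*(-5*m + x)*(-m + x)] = 5*m^2 - 12*m*x + 3*x^2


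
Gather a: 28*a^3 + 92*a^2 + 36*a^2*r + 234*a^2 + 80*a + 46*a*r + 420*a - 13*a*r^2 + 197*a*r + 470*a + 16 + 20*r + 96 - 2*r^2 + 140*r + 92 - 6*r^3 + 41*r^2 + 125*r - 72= 28*a^3 + a^2*(36*r + 326) + a*(-13*r^2 + 243*r + 970) - 6*r^3 + 39*r^2 + 285*r + 132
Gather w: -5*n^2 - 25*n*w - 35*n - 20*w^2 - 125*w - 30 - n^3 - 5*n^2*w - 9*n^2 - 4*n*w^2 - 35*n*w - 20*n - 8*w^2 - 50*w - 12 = -n^3 - 14*n^2 - 55*n + w^2*(-4*n - 28) + w*(-5*n^2 - 60*n - 175) - 42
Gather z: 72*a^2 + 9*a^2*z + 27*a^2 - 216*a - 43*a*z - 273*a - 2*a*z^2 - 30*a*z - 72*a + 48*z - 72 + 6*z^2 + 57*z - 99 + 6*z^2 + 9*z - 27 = 99*a^2 - 561*a + z^2*(12 - 2*a) + z*(9*a^2 - 73*a + 114) - 198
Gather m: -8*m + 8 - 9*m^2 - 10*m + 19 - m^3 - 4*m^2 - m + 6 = -m^3 - 13*m^2 - 19*m + 33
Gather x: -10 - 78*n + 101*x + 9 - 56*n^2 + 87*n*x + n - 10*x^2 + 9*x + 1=-56*n^2 - 77*n - 10*x^2 + x*(87*n + 110)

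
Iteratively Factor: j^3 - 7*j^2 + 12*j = (j - 4)*(j^2 - 3*j) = (j - 4)*(j - 3)*(j)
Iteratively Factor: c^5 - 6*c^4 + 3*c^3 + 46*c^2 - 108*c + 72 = (c - 2)*(c^4 - 4*c^3 - 5*c^2 + 36*c - 36) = (c - 2)^2*(c^3 - 2*c^2 - 9*c + 18) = (c - 2)^3*(c^2 - 9) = (c - 3)*(c - 2)^3*(c + 3)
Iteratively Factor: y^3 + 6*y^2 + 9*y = (y + 3)*(y^2 + 3*y) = (y + 3)^2*(y)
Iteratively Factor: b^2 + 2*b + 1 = (b + 1)*(b + 1)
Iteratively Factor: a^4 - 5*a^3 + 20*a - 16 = (a + 2)*(a^3 - 7*a^2 + 14*a - 8) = (a - 4)*(a + 2)*(a^2 - 3*a + 2) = (a - 4)*(a - 2)*(a + 2)*(a - 1)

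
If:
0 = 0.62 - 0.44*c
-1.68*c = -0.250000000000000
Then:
No Solution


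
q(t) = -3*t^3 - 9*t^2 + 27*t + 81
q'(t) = -9*t^2 - 18*t + 27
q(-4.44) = 46.28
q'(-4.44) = -70.50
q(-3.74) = 11.07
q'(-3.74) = -31.57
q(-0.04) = 79.91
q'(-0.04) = 27.71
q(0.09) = 83.35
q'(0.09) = 25.31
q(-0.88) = 52.31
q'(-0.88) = 35.87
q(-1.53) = 29.37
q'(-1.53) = 33.47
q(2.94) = 6.35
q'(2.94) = -103.71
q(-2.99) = 0.00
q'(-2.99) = 0.36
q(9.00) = -2592.00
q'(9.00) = -864.00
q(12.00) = -6075.00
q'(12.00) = -1485.00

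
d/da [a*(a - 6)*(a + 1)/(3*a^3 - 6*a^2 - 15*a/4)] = 4*(12*a^2 + 38*a - 23)/(3*(16*a^4 - 64*a^3 + 24*a^2 + 80*a + 25))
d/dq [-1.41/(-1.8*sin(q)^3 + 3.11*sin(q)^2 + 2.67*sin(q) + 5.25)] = (-7.614*sin(q)^2 + 8.7702*sin(q) + 3.7647)*cos(q)/(-1.8*sin(q)^3 + 3.11*sin(q)^2 + 2.67*sin(q) + 5.25)^2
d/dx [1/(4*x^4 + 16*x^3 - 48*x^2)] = (-x^2 - 3*x + 6)/(x^3*(x^2 + 4*x - 12)^2)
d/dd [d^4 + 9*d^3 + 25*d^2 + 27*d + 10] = 4*d^3 + 27*d^2 + 50*d + 27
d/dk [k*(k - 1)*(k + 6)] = 3*k^2 + 10*k - 6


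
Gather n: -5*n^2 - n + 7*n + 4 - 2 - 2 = -5*n^2 + 6*n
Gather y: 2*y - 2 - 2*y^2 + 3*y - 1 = -2*y^2 + 5*y - 3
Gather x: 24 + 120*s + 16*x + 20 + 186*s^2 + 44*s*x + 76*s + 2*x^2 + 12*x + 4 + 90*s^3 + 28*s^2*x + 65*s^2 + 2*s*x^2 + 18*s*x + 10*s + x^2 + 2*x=90*s^3 + 251*s^2 + 206*s + x^2*(2*s + 3) + x*(28*s^2 + 62*s + 30) + 48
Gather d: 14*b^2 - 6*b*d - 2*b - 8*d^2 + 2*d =14*b^2 - 2*b - 8*d^2 + d*(2 - 6*b)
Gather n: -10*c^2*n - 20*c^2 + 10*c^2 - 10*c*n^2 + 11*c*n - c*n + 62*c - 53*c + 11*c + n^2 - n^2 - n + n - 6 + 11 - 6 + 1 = -10*c^2 - 10*c*n^2 + 20*c + n*(-10*c^2 + 10*c)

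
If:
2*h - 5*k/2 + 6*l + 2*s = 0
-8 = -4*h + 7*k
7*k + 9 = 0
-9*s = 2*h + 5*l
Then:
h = -1/4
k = -9/7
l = -89/154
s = 29/77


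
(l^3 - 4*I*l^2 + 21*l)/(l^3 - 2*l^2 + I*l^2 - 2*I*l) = (l^2 - 4*I*l + 21)/(l^2 + l*(-2 + I) - 2*I)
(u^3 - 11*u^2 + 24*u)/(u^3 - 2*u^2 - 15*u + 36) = u*(u - 8)/(u^2 + u - 12)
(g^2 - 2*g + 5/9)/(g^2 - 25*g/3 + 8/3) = (g - 5/3)/(g - 8)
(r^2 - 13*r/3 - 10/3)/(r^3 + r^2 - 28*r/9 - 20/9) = 3*(r - 5)/(3*r^2 + r - 10)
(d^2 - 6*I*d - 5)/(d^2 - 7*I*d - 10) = (d - I)/(d - 2*I)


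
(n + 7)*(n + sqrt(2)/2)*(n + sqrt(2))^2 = n^4 + 5*sqrt(2)*n^3/2 + 7*n^3 + 4*n^2 + 35*sqrt(2)*n^2/2 + sqrt(2)*n + 28*n + 7*sqrt(2)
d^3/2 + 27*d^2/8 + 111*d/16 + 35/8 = (d/2 + 1)*(d + 5/4)*(d + 7/2)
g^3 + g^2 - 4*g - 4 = (g - 2)*(g + 1)*(g + 2)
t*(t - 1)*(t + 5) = t^3 + 4*t^2 - 5*t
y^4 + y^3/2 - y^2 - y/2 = y*(y - 1)*(y + 1/2)*(y + 1)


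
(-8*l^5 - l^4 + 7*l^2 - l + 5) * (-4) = 32*l^5 + 4*l^4 - 28*l^2 + 4*l - 20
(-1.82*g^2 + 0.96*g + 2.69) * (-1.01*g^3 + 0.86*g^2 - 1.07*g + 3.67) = 1.8382*g^5 - 2.5348*g^4 + 0.0561000000000005*g^3 - 5.3932*g^2 + 0.644899999999999*g + 9.8723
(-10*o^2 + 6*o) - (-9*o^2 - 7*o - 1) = -o^2 + 13*o + 1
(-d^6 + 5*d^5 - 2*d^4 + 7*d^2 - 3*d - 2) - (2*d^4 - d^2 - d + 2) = -d^6 + 5*d^5 - 4*d^4 + 8*d^2 - 2*d - 4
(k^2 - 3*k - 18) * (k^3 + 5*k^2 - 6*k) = k^5 + 2*k^4 - 39*k^3 - 72*k^2 + 108*k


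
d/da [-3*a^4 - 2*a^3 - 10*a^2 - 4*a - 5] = -12*a^3 - 6*a^2 - 20*a - 4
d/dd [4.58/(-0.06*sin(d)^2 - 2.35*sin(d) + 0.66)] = (0.5496*sin(d) + 10.763)*cos(d)/(0.06*sin(d)^2 + 2.35*sin(d) - 0.66)^2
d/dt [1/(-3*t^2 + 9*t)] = (2*t - 3)/(3*t^2*(t - 3)^2)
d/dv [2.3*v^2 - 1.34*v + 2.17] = 4.6*v - 1.34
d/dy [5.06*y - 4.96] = 5.06000000000000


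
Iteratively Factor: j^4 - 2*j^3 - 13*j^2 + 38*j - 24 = (j - 2)*(j^3 - 13*j + 12) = (j - 2)*(j + 4)*(j^2 - 4*j + 3) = (j - 2)*(j - 1)*(j + 4)*(j - 3)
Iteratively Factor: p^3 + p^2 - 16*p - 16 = (p - 4)*(p^2 + 5*p + 4) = (p - 4)*(p + 1)*(p + 4)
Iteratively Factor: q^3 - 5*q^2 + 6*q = (q - 2)*(q^2 - 3*q) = q*(q - 2)*(q - 3)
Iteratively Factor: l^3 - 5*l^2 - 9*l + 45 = (l - 5)*(l^2 - 9) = (l - 5)*(l + 3)*(l - 3)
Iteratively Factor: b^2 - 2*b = (b)*(b - 2)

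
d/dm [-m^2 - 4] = -2*m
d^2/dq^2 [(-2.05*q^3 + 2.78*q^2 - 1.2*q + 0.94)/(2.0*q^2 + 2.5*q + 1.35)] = (-2.8421709430404e-14*q^4 - 51.955*q^3 - 63.9885*q^2 + 25.22325*q + 24.9071)/(8.0*q^6 + 30.0*q^5 + 53.7*q^4 + 56.125*q^3 + 36.2475*q^2 + 13.66875*q + 2.460375)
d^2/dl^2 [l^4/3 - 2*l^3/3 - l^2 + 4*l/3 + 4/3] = 4*l^2 - 4*l - 2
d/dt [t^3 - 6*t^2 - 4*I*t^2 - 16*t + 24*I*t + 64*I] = 3*t^2 - 12*t - 8*I*t - 16 + 24*I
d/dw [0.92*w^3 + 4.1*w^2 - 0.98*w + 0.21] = 2.76*w^2 + 8.2*w - 0.98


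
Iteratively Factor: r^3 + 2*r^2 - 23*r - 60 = (r + 3)*(r^2 - r - 20) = (r + 3)*(r + 4)*(r - 5)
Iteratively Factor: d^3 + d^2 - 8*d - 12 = (d + 2)*(d^2 - d - 6) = (d - 3)*(d + 2)*(d + 2)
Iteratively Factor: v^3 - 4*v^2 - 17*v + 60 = (v - 5)*(v^2 + v - 12) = (v - 5)*(v + 4)*(v - 3)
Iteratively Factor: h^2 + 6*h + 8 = (h + 2)*(h + 4)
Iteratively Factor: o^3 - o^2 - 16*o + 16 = (o - 1)*(o^2 - 16) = (o - 1)*(o + 4)*(o - 4)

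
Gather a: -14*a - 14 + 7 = -14*a - 7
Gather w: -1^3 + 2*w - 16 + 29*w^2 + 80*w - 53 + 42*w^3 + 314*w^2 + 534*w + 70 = 42*w^3 + 343*w^2 + 616*w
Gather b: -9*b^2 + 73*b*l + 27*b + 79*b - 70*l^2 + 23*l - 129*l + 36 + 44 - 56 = -9*b^2 + b*(73*l + 106) - 70*l^2 - 106*l + 24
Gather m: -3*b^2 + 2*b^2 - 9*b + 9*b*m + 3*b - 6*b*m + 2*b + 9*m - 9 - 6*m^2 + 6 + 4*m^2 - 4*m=-b^2 - 4*b - 2*m^2 + m*(3*b + 5) - 3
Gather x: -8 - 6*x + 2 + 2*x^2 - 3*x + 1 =2*x^2 - 9*x - 5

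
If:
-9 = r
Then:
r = -9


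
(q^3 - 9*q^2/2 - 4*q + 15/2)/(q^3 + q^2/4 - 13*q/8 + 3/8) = 4*(q - 5)/(4*q - 1)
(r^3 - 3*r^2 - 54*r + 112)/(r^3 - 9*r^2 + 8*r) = (r^2 + 5*r - 14)/(r*(r - 1))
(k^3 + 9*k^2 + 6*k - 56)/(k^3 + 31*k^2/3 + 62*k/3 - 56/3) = 3*(k - 2)/(3*k - 2)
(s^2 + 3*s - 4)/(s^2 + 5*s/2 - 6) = 2*(s - 1)/(2*s - 3)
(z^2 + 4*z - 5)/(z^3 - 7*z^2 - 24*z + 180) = (z - 1)/(z^2 - 12*z + 36)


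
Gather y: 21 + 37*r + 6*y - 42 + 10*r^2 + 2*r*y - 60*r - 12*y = 10*r^2 - 23*r + y*(2*r - 6) - 21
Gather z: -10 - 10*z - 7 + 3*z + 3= -7*z - 14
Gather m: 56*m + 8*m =64*m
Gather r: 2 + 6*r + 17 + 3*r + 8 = 9*r + 27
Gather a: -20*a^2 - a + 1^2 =-20*a^2 - a + 1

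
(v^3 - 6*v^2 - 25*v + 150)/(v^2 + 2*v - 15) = (v^2 - 11*v + 30)/(v - 3)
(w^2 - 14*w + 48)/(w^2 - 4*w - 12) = (w - 8)/(w + 2)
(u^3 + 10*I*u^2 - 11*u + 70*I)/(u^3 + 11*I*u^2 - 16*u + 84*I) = (u + 5*I)/(u + 6*I)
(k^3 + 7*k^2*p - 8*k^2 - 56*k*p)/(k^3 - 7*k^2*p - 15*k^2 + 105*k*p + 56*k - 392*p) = k*(-k - 7*p)/(-k^2 + 7*k*p + 7*k - 49*p)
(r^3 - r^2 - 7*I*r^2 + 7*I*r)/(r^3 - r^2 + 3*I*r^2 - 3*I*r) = (r - 7*I)/(r + 3*I)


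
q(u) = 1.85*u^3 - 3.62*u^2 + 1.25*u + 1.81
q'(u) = 5.55*u^2 - 7.24*u + 1.25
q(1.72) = 2.66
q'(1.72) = 5.22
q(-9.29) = -1805.49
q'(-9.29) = 547.50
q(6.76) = 416.33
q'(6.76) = 205.93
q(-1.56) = -15.97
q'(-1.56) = 26.05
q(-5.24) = -370.31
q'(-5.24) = 191.58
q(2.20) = 6.74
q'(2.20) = 12.18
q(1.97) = 4.37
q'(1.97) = 8.53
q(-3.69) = -145.04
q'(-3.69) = 103.53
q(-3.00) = -84.47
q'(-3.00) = 72.92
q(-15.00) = -7075.19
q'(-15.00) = 1358.60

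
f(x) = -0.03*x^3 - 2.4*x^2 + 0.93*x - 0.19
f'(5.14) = -26.12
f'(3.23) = -15.51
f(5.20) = -64.47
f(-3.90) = -38.54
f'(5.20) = -26.46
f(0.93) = -1.42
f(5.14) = -62.89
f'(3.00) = -14.28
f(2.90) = -18.41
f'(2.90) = -13.75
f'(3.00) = -14.28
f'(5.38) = -27.50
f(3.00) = -19.81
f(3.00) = -19.81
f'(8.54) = -46.63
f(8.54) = -185.97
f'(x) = -0.09*x^2 - 4.8*x + 0.93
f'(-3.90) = 18.28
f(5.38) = -69.32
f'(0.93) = -3.61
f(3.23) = -23.24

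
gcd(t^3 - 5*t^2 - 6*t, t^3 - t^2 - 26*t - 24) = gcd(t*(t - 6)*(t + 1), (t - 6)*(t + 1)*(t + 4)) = t^2 - 5*t - 6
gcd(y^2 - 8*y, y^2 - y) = y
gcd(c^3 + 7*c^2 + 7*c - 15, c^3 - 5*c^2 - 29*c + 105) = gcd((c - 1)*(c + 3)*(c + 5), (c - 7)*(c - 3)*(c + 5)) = c + 5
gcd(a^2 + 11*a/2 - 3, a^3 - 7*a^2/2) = 1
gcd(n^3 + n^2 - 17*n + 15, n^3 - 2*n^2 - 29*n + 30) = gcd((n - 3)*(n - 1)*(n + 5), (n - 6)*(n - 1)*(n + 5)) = n^2 + 4*n - 5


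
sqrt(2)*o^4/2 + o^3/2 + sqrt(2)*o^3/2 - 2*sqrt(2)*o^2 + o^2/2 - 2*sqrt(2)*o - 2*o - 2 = (o - 2)*(o + 1)*(o + sqrt(2)/2)*(sqrt(2)*o/2 + sqrt(2))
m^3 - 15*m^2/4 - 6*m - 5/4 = (m - 5)*(m + 1/4)*(m + 1)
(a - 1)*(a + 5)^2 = a^3 + 9*a^2 + 15*a - 25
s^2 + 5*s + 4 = (s + 1)*(s + 4)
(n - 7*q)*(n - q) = n^2 - 8*n*q + 7*q^2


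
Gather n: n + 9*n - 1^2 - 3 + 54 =10*n + 50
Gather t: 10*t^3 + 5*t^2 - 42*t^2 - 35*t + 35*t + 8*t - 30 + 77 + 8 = 10*t^3 - 37*t^2 + 8*t + 55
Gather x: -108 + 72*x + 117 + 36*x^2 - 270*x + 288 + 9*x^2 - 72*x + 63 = 45*x^2 - 270*x + 360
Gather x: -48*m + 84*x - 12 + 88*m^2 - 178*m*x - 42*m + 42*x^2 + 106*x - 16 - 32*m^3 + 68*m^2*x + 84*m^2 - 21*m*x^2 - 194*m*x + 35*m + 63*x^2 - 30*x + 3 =-32*m^3 + 172*m^2 - 55*m + x^2*(105 - 21*m) + x*(68*m^2 - 372*m + 160) - 25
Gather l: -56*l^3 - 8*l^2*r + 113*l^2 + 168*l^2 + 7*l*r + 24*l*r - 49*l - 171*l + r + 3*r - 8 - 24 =-56*l^3 + l^2*(281 - 8*r) + l*(31*r - 220) + 4*r - 32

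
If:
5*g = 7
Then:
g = 7/5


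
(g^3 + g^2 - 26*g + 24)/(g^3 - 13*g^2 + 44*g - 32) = (g + 6)/(g - 8)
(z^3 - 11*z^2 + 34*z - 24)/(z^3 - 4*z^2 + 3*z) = (z^2 - 10*z + 24)/(z*(z - 3))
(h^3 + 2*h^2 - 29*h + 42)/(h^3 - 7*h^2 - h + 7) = (h^3 + 2*h^2 - 29*h + 42)/(h^3 - 7*h^2 - h + 7)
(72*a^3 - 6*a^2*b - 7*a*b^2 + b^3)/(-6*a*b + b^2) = -12*a^2/b - a + b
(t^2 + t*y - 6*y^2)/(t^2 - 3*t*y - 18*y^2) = (-t + 2*y)/(-t + 6*y)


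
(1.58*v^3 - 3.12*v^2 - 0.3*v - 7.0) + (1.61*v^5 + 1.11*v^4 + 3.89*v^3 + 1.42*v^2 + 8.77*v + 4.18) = 1.61*v^5 + 1.11*v^4 + 5.47*v^3 - 1.7*v^2 + 8.47*v - 2.82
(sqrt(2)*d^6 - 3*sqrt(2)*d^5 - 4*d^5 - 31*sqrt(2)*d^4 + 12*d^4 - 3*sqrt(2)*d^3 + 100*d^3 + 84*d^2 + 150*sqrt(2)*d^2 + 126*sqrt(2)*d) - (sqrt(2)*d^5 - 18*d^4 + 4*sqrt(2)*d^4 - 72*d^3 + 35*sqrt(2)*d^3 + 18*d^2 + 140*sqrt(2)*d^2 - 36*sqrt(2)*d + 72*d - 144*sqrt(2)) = sqrt(2)*d^6 - 4*sqrt(2)*d^5 - 4*d^5 - 35*sqrt(2)*d^4 + 30*d^4 - 38*sqrt(2)*d^3 + 172*d^3 + 10*sqrt(2)*d^2 + 66*d^2 - 72*d + 162*sqrt(2)*d + 144*sqrt(2)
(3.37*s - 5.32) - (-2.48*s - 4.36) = 5.85*s - 0.96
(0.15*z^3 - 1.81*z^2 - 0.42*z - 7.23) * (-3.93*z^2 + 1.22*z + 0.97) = -0.5895*z^5 + 7.2963*z^4 - 0.4121*z^3 + 26.1458*z^2 - 9.228*z - 7.0131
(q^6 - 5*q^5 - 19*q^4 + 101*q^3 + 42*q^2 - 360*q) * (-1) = -q^6 + 5*q^5 + 19*q^4 - 101*q^3 - 42*q^2 + 360*q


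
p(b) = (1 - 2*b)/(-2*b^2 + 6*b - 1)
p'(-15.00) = 0.00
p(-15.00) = -0.06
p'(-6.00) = -0.01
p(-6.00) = -0.12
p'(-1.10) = -0.13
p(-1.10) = -0.32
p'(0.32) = -6.12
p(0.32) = 0.50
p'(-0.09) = -1.81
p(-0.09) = -0.76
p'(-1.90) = -0.07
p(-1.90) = -0.24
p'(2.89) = -194.87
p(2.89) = 13.12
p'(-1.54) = -0.09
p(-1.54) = -0.27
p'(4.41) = -0.36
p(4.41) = 0.58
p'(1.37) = -0.50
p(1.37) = -0.50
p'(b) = (1 - 2*b)*(4*b - 6)/(-2*b^2 + 6*b - 1)^2 - 2/(-2*b^2 + 6*b - 1)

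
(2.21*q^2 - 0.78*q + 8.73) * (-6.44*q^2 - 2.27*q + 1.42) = -14.2324*q^4 + 0.00649999999999995*q^3 - 51.3124*q^2 - 20.9247*q + 12.3966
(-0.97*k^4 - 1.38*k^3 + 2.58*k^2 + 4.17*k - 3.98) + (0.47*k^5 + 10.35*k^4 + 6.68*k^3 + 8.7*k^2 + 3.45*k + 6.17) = 0.47*k^5 + 9.38*k^4 + 5.3*k^3 + 11.28*k^2 + 7.62*k + 2.19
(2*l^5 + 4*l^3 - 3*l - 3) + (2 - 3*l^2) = 2*l^5 + 4*l^3 - 3*l^2 - 3*l - 1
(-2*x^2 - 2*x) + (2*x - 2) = -2*x^2 - 2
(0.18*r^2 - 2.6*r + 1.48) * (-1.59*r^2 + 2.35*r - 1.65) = -0.2862*r^4 + 4.557*r^3 - 8.7602*r^2 + 7.768*r - 2.442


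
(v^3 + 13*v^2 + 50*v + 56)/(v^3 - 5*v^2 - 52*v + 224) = (v^2 + 6*v + 8)/(v^2 - 12*v + 32)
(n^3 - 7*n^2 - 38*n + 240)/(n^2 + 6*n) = n - 13 + 40/n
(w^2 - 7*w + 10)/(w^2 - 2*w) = (w - 5)/w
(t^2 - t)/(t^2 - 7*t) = (t - 1)/(t - 7)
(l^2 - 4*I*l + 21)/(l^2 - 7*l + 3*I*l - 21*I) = (l - 7*I)/(l - 7)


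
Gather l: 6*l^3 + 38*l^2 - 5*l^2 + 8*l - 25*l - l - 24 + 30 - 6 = 6*l^3 + 33*l^2 - 18*l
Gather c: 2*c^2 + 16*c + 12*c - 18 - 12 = 2*c^2 + 28*c - 30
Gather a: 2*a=2*a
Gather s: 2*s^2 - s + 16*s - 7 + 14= 2*s^2 + 15*s + 7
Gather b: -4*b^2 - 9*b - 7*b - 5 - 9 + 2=-4*b^2 - 16*b - 12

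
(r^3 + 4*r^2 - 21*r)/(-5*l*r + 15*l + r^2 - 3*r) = r*(r + 7)/(-5*l + r)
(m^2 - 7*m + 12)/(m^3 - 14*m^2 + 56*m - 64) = (m - 3)/(m^2 - 10*m + 16)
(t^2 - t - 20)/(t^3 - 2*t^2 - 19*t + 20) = 1/(t - 1)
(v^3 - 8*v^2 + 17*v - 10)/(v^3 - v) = (v^2 - 7*v + 10)/(v*(v + 1))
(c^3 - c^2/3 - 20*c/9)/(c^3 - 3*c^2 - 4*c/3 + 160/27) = 3*c/(3*c - 8)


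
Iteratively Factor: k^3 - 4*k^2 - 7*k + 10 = (k + 2)*(k^2 - 6*k + 5) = (k - 1)*(k + 2)*(k - 5)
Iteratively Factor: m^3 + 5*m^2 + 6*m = (m + 2)*(m^2 + 3*m) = m*(m + 2)*(m + 3)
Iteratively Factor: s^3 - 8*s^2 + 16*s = (s)*(s^2 - 8*s + 16) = s*(s - 4)*(s - 4)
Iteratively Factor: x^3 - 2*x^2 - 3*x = (x + 1)*(x^2 - 3*x) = x*(x + 1)*(x - 3)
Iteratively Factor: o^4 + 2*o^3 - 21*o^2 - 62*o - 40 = (o + 1)*(o^3 + o^2 - 22*o - 40) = (o + 1)*(o + 2)*(o^2 - o - 20) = (o - 5)*(o + 1)*(o + 2)*(o + 4)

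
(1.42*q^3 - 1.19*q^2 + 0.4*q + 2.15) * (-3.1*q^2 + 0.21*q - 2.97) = -4.402*q^5 + 3.9872*q^4 - 5.7073*q^3 - 3.0467*q^2 - 0.7365*q - 6.3855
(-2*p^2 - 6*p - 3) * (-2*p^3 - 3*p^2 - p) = 4*p^5 + 18*p^4 + 26*p^3 + 15*p^2 + 3*p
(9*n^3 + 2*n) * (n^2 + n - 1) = 9*n^5 + 9*n^4 - 7*n^3 + 2*n^2 - 2*n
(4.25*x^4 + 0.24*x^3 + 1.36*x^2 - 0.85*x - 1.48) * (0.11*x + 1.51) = 0.4675*x^5 + 6.4439*x^4 + 0.512*x^3 + 1.9601*x^2 - 1.4463*x - 2.2348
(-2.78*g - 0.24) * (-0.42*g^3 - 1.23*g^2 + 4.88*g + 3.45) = 1.1676*g^4 + 3.5202*g^3 - 13.2712*g^2 - 10.7622*g - 0.828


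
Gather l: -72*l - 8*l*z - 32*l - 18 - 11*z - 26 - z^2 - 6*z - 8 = l*(-8*z - 104) - z^2 - 17*z - 52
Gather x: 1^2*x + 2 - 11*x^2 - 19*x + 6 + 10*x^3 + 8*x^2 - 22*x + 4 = 10*x^3 - 3*x^2 - 40*x + 12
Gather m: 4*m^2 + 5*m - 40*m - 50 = 4*m^2 - 35*m - 50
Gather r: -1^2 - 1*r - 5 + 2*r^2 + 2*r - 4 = 2*r^2 + r - 10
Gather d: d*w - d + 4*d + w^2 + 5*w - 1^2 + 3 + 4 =d*(w + 3) + w^2 + 5*w + 6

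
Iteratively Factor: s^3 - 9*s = (s - 3)*(s^2 + 3*s) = (s - 3)*(s + 3)*(s)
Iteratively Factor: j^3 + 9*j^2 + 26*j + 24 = (j + 2)*(j^2 + 7*j + 12) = (j + 2)*(j + 4)*(j + 3)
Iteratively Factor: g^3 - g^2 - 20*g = (g - 5)*(g^2 + 4*g) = (g - 5)*(g + 4)*(g)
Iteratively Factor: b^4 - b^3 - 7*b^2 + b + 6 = (b + 2)*(b^3 - 3*b^2 - b + 3) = (b - 3)*(b + 2)*(b^2 - 1) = (b - 3)*(b - 1)*(b + 2)*(b + 1)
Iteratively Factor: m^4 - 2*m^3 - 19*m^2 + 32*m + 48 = (m + 1)*(m^3 - 3*m^2 - 16*m + 48) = (m - 3)*(m + 1)*(m^2 - 16) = (m - 4)*(m - 3)*(m + 1)*(m + 4)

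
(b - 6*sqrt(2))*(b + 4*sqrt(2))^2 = b^3 + 2*sqrt(2)*b^2 - 64*b - 192*sqrt(2)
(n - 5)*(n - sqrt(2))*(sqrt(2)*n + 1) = sqrt(2)*n^3 - 5*sqrt(2)*n^2 - n^2 - sqrt(2)*n + 5*n + 5*sqrt(2)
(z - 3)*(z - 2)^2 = z^3 - 7*z^2 + 16*z - 12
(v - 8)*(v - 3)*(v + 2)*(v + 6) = v^4 - 3*v^3 - 52*v^2 + 60*v + 288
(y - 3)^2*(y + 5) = y^3 - y^2 - 21*y + 45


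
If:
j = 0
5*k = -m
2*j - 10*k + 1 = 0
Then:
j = 0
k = 1/10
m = -1/2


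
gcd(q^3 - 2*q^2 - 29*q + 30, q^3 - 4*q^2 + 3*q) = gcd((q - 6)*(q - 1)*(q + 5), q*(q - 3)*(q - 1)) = q - 1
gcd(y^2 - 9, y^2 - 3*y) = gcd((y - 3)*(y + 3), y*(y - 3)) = y - 3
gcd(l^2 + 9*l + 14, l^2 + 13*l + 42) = l + 7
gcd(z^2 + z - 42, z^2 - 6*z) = z - 6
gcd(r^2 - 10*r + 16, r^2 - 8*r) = r - 8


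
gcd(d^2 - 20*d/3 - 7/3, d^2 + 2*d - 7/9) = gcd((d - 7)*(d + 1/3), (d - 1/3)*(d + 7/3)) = 1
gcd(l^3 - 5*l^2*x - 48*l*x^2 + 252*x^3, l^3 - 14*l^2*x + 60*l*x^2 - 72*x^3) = l^2 - 12*l*x + 36*x^2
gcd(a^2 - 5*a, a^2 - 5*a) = a^2 - 5*a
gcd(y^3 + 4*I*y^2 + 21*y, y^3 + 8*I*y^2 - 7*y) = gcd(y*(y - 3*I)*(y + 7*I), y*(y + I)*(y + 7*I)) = y^2 + 7*I*y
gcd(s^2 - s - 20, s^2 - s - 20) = s^2 - s - 20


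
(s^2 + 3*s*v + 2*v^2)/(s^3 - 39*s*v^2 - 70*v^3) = (s + v)/(s^2 - 2*s*v - 35*v^2)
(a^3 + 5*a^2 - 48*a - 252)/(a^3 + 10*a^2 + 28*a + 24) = (a^2 - a - 42)/(a^2 + 4*a + 4)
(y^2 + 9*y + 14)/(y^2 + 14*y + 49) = (y + 2)/(y + 7)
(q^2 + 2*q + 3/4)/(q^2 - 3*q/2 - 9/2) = (q + 1/2)/(q - 3)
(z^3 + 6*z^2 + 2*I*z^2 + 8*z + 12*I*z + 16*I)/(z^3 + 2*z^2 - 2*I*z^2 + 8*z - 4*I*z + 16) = (z + 4)/(z - 4*I)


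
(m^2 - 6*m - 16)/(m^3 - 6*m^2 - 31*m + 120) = (m + 2)/(m^2 + 2*m - 15)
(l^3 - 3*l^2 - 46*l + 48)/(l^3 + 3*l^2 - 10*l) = (l^3 - 3*l^2 - 46*l + 48)/(l*(l^2 + 3*l - 10))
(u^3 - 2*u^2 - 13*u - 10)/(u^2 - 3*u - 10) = u + 1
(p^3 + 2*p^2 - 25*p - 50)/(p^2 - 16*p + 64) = (p^3 + 2*p^2 - 25*p - 50)/(p^2 - 16*p + 64)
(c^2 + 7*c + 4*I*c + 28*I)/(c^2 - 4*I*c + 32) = (c + 7)/(c - 8*I)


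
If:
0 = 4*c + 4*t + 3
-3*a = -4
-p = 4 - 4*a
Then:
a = 4/3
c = -t - 3/4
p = 4/3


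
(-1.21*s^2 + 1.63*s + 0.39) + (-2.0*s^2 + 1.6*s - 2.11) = -3.21*s^2 + 3.23*s - 1.72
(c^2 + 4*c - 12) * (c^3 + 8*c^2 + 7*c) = c^5 + 12*c^4 + 27*c^3 - 68*c^2 - 84*c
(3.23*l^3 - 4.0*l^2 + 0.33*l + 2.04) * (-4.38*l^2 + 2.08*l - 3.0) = -14.1474*l^5 + 24.2384*l^4 - 19.4554*l^3 + 3.7512*l^2 + 3.2532*l - 6.12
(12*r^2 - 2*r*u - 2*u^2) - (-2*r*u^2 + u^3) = 12*r^2 + 2*r*u^2 - 2*r*u - u^3 - 2*u^2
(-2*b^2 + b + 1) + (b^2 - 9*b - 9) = -b^2 - 8*b - 8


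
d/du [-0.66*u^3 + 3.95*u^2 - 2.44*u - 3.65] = -1.98*u^2 + 7.9*u - 2.44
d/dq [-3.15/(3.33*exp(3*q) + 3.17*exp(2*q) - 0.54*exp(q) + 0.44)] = (31.4685*exp(2*q) + 19.971*exp(q) - 1.701)*exp(q)/(3.33*exp(3*q) + 3.17*exp(2*q) - 0.54*exp(q) + 0.44)^2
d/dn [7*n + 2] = 7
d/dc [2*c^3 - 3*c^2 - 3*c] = 6*c^2 - 6*c - 3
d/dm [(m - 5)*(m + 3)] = 2*m - 2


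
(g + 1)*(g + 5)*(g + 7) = g^3 + 13*g^2 + 47*g + 35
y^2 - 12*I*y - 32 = (y - 8*I)*(y - 4*I)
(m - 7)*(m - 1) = m^2 - 8*m + 7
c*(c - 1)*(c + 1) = c^3 - c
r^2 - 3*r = r*(r - 3)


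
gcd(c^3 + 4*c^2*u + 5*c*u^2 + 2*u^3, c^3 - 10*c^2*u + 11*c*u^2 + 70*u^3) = c + 2*u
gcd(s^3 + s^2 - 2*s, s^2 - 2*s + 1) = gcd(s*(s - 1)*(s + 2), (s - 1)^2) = s - 1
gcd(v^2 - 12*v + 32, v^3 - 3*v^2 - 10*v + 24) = v - 4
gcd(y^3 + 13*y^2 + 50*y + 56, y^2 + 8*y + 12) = y + 2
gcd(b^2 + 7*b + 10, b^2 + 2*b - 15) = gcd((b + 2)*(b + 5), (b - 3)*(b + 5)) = b + 5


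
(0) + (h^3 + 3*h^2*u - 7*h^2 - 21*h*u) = h^3 + 3*h^2*u - 7*h^2 - 21*h*u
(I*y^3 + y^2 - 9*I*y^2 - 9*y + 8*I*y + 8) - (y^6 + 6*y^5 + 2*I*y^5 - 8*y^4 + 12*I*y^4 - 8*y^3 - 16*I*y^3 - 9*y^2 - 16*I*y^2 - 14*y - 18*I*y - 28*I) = -y^6 - 6*y^5 - 2*I*y^5 + 8*y^4 - 12*I*y^4 + 8*y^3 + 17*I*y^3 + 10*y^2 + 7*I*y^2 + 5*y + 26*I*y + 8 + 28*I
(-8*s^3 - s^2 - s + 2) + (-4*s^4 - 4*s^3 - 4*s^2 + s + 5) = -4*s^4 - 12*s^3 - 5*s^2 + 7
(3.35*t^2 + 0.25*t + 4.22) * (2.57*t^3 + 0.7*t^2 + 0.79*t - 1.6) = 8.6095*t^5 + 2.9875*t^4 + 13.6669*t^3 - 2.2085*t^2 + 2.9338*t - 6.752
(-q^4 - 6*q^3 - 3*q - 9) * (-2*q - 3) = 2*q^5 + 15*q^4 + 18*q^3 + 6*q^2 + 27*q + 27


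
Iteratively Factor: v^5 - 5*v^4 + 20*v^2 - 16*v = (v - 4)*(v^4 - v^3 - 4*v^2 + 4*v) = (v - 4)*(v - 2)*(v^3 + v^2 - 2*v) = v*(v - 4)*(v - 2)*(v^2 + v - 2) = v*(v - 4)*(v - 2)*(v - 1)*(v + 2)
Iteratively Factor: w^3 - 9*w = (w - 3)*(w^2 + 3*w) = (w - 3)*(w + 3)*(w)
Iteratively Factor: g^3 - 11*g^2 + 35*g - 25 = (g - 1)*(g^2 - 10*g + 25) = (g - 5)*(g - 1)*(g - 5)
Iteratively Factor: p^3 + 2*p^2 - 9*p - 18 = (p + 2)*(p^2 - 9) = (p + 2)*(p + 3)*(p - 3)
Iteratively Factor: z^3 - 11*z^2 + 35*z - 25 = (z - 1)*(z^2 - 10*z + 25) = (z - 5)*(z - 1)*(z - 5)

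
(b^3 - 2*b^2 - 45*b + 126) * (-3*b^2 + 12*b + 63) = -3*b^5 + 18*b^4 + 174*b^3 - 1044*b^2 - 1323*b + 7938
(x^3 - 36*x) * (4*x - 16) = 4*x^4 - 16*x^3 - 144*x^2 + 576*x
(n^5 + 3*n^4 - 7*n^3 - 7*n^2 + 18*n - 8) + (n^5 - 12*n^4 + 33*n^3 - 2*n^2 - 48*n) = 2*n^5 - 9*n^4 + 26*n^3 - 9*n^2 - 30*n - 8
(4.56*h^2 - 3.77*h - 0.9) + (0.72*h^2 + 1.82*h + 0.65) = 5.28*h^2 - 1.95*h - 0.25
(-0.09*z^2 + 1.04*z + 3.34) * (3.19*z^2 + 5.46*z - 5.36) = -0.2871*z^4 + 2.8262*z^3 + 16.8154*z^2 + 12.662*z - 17.9024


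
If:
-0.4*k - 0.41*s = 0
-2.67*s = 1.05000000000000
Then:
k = 0.40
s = -0.39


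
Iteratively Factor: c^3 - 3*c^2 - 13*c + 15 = (c - 1)*(c^2 - 2*c - 15) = (c - 5)*(c - 1)*(c + 3)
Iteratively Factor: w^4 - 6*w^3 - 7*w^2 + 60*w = (w)*(w^3 - 6*w^2 - 7*w + 60) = w*(w - 4)*(w^2 - 2*w - 15) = w*(w - 4)*(w + 3)*(w - 5)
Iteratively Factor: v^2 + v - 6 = (v + 3)*(v - 2)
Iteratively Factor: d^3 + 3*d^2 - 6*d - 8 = (d - 2)*(d^2 + 5*d + 4) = (d - 2)*(d + 4)*(d + 1)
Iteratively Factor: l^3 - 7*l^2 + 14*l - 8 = (l - 4)*(l^2 - 3*l + 2) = (l - 4)*(l - 1)*(l - 2)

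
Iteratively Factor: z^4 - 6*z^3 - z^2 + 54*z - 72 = (z + 3)*(z^3 - 9*z^2 + 26*z - 24) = (z - 3)*(z + 3)*(z^2 - 6*z + 8) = (z - 3)*(z - 2)*(z + 3)*(z - 4)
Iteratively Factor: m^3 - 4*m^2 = (m - 4)*(m^2) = m*(m - 4)*(m)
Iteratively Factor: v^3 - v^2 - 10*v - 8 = (v + 1)*(v^2 - 2*v - 8) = (v + 1)*(v + 2)*(v - 4)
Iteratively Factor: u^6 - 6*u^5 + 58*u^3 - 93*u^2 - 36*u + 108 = (u + 1)*(u^5 - 7*u^4 + 7*u^3 + 51*u^2 - 144*u + 108) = (u - 2)*(u + 1)*(u^4 - 5*u^3 - 3*u^2 + 45*u - 54) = (u - 3)*(u - 2)*(u + 1)*(u^3 - 2*u^2 - 9*u + 18) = (u - 3)*(u - 2)^2*(u + 1)*(u^2 - 9) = (u - 3)*(u - 2)^2*(u + 1)*(u + 3)*(u - 3)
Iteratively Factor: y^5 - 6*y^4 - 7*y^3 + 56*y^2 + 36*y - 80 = (y + 2)*(y^4 - 8*y^3 + 9*y^2 + 38*y - 40) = (y - 4)*(y + 2)*(y^3 - 4*y^2 - 7*y + 10) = (y - 5)*(y - 4)*(y + 2)*(y^2 + y - 2) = (y - 5)*(y - 4)*(y - 1)*(y + 2)*(y + 2)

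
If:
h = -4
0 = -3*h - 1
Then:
No Solution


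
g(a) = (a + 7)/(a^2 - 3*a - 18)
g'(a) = (3 - 2*a)*(a + 7)/(a^2 - 3*a - 18)^2 + 1/(a^2 - 3*a - 18) = (a^2 - 3*a - (a + 7)*(2*a - 3) - 18)/(-a^2 + 3*a + 18)^2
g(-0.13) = -0.39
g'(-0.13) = 0.02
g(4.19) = -0.86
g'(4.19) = -0.43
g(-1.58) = -0.50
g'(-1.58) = 0.20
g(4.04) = -0.80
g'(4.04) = -0.37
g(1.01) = -0.40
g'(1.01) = -0.03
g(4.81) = -1.27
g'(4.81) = -1.01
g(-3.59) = 0.60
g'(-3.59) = 1.26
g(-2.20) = -0.73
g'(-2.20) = 0.67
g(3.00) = -0.56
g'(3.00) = -0.15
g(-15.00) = -0.03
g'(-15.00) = 0.00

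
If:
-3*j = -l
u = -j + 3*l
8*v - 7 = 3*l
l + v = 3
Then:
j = 17/33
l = 17/11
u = 136/33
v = 16/11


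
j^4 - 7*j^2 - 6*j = j*(j - 3)*(j + 1)*(j + 2)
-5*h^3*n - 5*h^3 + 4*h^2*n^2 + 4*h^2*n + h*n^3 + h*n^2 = (-h + n)*(5*h + n)*(h*n + h)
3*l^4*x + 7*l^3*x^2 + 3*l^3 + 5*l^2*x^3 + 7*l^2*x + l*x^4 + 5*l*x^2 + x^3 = (l + x)^2*(3*l + x)*(l*x + 1)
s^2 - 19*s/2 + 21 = (s - 6)*(s - 7/2)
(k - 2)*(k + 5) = k^2 + 3*k - 10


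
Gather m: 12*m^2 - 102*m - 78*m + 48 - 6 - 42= 12*m^2 - 180*m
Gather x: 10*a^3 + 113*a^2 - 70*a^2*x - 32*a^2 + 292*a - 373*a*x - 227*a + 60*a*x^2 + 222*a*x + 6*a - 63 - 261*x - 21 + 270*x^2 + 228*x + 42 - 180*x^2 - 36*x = 10*a^3 + 81*a^2 + 71*a + x^2*(60*a + 90) + x*(-70*a^2 - 151*a - 69) - 42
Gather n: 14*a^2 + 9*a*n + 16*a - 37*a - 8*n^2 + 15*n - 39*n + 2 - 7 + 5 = 14*a^2 - 21*a - 8*n^2 + n*(9*a - 24)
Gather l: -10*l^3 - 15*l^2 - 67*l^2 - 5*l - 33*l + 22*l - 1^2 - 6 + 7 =-10*l^3 - 82*l^2 - 16*l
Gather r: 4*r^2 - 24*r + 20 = 4*r^2 - 24*r + 20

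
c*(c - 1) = c^2 - c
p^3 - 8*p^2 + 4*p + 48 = (p - 6)*(p - 4)*(p + 2)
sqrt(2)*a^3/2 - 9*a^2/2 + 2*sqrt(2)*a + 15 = (a - 3*sqrt(2))*(a - 5*sqrt(2)/2)*(sqrt(2)*a/2 + 1)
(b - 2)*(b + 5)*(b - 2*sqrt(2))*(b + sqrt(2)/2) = b^4 - 3*sqrt(2)*b^3/2 + 3*b^3 - 12*b^2 - 9*sqrt(2)*b^2/2 - 6*b + 15*sqrt(2)*b + 20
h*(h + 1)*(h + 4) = h^3 + 5*h^2 + 4*h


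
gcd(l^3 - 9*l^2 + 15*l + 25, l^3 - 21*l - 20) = l^2 - 4*l - 5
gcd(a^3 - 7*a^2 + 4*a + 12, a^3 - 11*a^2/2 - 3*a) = a - 6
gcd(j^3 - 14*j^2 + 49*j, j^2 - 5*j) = j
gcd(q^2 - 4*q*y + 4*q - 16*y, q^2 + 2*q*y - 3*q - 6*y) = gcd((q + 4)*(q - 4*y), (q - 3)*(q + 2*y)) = 1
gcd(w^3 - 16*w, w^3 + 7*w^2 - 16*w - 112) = w^2 - 16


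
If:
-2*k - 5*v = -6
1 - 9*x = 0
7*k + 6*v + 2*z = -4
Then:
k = -10*z/23 - 56/23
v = 4*z/23 + 50/23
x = 1/9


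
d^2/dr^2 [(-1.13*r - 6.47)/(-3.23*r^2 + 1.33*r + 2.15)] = ((-21.8994*r - 38.7904)*(-3.23*r^2 + 1.33*r + 2.15) - (1.13*r + 6.47)*(6.46*r - 1.33)*(12.92*r - 2.66))/(-3.23*r^2 + 1.33*r + 2.15)^3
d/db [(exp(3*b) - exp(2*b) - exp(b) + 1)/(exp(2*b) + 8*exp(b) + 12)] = (exp(4*b) + 16*exp(3*b) + 29*exp(2*b) - 26*exp(b) - 20)*exp(b)/(exp(4*b) + 16*exp(3*b) + 88*exp(2*b) + 192*exp(b) + 144)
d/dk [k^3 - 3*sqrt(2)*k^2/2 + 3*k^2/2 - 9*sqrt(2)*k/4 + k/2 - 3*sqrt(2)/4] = 3*k^2 - 3*sqrt(2)*k + 3*k - 9*sqrt(2)/4 + 1/2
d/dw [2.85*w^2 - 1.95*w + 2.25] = 5.7*w - 1.95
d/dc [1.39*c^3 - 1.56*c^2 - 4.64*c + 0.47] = 4.17*c^2 - 3.12*c - 4.64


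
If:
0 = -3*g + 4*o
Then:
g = 4*o/3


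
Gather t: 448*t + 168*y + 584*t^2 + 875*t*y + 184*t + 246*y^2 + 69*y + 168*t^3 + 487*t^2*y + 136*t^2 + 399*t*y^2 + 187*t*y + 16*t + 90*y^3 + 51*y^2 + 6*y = 168*t^3 + t^2*(487*y + 720) + t*(399*y^2 + 1062*y + 648) + 90*y^3 + 297*y^2 + 243*y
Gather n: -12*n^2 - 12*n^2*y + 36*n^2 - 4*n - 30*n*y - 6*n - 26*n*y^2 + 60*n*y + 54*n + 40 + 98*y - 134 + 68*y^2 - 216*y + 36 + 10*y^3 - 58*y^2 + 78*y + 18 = n^2*(24 - 12*y) + n*(-26*y^2 + 30*y + 44) + 10*y^3 + 10*y^2 - 40*y - 40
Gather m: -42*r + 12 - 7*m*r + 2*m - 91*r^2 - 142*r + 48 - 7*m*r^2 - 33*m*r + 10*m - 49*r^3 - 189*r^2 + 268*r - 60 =m*(-7*r^2 - 40*r + 12) - 49*r^3 - 280*r^2 + 84*r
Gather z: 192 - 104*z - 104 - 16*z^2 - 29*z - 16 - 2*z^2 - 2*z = -18*z^2 - 135*z + 72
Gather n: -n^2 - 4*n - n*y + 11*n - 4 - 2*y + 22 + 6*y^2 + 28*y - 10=-n^2 + n*(7 - y) + 6*y^2 + 26*y + 8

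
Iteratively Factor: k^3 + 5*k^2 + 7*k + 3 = (k + 3)*(k^2 + 2*k + 1) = (k + 1)*(k + 3)*(k + 1)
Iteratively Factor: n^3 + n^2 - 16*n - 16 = (n + 4)*(n^2 - 3*n - 4) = (n - 4)*(n + 4)*(n + 1)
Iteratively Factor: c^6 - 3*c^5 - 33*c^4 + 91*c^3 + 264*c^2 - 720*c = (c)*(c^5 - 3*c^4 - 33*c^3 + 91*c^2 + 264*c - 720) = c*(c + 4)*(c^4 - 7*c^3 - 5*c^2 + 111*c - 180) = c*(c - 3)*(c + 4)*(c^3 - 4*c^2 - 17*c + 60) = c*(c - 3)*(c + 4)^2*(c^2 - 8*c + 15) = c*(c - 3)^2*(c + 4)^2*(c - 5)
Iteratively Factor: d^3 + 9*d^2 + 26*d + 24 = (d + 3)*(d^2 + 6*d + 8) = (d + 2)*(d + 3)*(d + 4)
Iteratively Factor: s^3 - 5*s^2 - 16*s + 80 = (s + 4)*(s^2 - 9*s + 20) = (s - 4)*(s + 4)*(s - 5)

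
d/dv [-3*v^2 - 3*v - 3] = -6*v - 3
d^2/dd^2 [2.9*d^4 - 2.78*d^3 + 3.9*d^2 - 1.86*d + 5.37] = 34.8*d^2 - 16.68*d + 7.8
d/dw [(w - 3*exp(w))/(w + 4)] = (-w + (1 - 3*exp(w))*(w + 4) + 3*exp(w))/(w + 4)^2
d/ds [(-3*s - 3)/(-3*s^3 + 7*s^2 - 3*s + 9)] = 6*(-3*s^3 - s^2 + 7*s - 6)/(9*s^6 - 42*s^5 + 67*s^4 - 96*s^3 + 135*s^2 - 54*s + 81)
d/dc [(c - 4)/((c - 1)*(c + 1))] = (-c^2 + 8*c - 1)/(c^4 - 2*c^2 + 1)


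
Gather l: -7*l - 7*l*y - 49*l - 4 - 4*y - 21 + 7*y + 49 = l*(-7*y - 56) + 3*y + 24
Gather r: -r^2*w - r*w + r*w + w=-r^2*w + w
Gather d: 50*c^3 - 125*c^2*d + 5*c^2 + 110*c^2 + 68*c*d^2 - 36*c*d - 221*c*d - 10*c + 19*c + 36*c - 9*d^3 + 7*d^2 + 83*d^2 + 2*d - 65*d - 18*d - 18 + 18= 50*c^3 + 115*c^2 + 45*c - 9*d^3 + d^2*(68*c + 90) + d*(-125*c^2 - 257*c - 81)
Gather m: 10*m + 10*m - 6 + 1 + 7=20*m + 2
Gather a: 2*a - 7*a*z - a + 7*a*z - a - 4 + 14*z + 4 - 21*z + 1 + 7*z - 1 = 0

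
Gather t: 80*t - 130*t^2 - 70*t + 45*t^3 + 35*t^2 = 45*t^3 - 95*t^2 + 10*t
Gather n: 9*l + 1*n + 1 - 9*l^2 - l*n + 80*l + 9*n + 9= -9*l^2 + 89*l + n*(10 - l) + 10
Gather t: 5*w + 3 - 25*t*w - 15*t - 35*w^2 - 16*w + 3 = t*(-25*w - 15) - 35*w^2 - 11*w + 6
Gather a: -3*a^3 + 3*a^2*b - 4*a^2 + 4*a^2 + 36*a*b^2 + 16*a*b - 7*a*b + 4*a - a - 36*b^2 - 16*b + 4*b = -3*a^3 + 3*a^2*b + a*(36*b^2 + 9*b + 3) - 36*b^2 - 12*b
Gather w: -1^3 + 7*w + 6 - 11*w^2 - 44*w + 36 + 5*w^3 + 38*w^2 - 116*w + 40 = 5*w^3 + 27*w^2 - 153*w + 81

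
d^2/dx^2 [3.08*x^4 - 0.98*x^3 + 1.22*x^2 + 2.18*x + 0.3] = 36.96*x^2 - 5.88*x + 2.44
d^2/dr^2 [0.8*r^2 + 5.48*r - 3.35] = 1.60000000000000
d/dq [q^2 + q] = 2*q + 1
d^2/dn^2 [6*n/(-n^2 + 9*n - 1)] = 12*(-n*(2*n - 9)^2 + 3*(n - 3)*(n^2 - 9*n + 1))/(n^2 - 9*n + 1)^3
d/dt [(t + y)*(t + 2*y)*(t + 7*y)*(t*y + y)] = y*(4*t^3 + 30*t^2*y + 3*t^2 + 46*t*y^2 + 20*t*y + 14*y^3 + 23*y^2)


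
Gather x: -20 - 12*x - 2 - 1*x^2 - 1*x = -x^2 - 13*x - 22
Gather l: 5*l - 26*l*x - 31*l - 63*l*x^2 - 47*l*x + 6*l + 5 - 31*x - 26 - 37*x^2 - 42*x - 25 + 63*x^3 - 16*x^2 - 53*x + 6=l*(-63*x^2 - 73*x - 20) + 63*x^3 - 53*x^2 - 126*x - 40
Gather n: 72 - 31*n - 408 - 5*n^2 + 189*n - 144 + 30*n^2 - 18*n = 25*n^2 + 140*n - 480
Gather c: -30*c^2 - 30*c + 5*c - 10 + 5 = -30*c^2 - 25*c - 5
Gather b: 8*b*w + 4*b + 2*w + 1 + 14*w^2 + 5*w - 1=b*(8*w + 4) + 14*w^2 + 7*w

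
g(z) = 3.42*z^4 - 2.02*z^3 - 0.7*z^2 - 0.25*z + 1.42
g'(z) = 13.68*z^3 - 6.06*z^2 - 1.4*z - 0.25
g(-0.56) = 2.03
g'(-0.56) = -3.77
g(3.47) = 403.57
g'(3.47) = 493.50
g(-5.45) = 3326.24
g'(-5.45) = -2387.12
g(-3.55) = 627.03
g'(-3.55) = -683.68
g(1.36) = 6.40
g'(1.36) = 21.05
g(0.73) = 1.05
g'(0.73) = 0.82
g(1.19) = 3.59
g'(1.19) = 12.56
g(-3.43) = 548.93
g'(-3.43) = -618.78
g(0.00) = 1.42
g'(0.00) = -0.25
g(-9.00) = 23858.17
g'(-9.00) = -10451.23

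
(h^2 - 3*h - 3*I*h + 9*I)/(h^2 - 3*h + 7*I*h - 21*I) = (h - 3*I)/(h + 7*I)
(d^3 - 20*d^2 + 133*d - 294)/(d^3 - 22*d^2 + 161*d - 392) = (d - 6)/(d - 8)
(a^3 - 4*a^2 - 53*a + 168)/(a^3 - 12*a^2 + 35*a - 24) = (a + 7)/(a - 1)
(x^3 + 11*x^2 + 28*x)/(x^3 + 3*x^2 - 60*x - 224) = x/(x - 8)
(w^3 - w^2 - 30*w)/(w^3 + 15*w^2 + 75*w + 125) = w*(w - 6)/(w^2 + 10*w + 25)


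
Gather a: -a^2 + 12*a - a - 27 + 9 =-a^2 + 11*a - 18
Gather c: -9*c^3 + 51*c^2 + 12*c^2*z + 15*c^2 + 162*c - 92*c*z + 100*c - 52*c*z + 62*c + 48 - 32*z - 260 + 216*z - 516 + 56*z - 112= -9*c^3 + c^2*(12*z + 66) + c*(324 - 144*z) + 240*z - 840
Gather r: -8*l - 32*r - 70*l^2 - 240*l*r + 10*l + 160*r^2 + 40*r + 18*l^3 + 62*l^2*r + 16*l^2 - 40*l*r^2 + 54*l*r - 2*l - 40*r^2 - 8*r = 18*l^3 - 54*l^2 + r^2*(120 - 40*l) + r*(62*l^2 - 186*l)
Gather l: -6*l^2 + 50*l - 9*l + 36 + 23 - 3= -6*l^2 + 41*l + 56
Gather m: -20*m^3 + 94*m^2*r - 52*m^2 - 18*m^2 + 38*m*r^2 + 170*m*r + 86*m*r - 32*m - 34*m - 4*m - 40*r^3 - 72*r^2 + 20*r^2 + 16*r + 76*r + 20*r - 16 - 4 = -20*m^3 + m^2*(94*r - 70) + m*(38*r^2 + 256*r - 70) - 40*r^3 - 52*r^2 + 112*r - 20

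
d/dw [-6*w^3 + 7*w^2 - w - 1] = -18*w^2 + 14*w - 1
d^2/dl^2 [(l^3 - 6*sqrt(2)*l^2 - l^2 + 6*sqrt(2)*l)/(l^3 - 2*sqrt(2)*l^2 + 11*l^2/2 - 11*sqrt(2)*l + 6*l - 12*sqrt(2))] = 8*(-13*l^6 - 8*sqrt(2)*l^6 - 36*l^5 + 102*sqrt(2)*l^5 - 900*l^4 + 492*sqrt(2)*l^4 - 3406*l^3 + 866*sqrt(2)*l^3 - 1152*l^2 + 900*sqrt(2)*l^2 - 1728*sqrt(2)*l + 6480*l - 6624*sqrt(2) + 1152)/(8*l^9 - 48*sqrt(2)*l^8 + 132*l^8 - 792*sqrt(2)*l^7 + 1062*l^7 - 5348*sqrt(2)*l^6 + 6083*l^6 - 19602*sqrt(2)*l^5 + 26100*l^5 - 45240*sqrt(2)*l^4 + 74712*l^4 - 75152*sqrt(2)*l^3 + 127008*l^3 - 93888*sqrt(2)*l^2 + 114048*l^2 - 76032*sqrt(2)*l + 41472*l - 27648*sqrt(2))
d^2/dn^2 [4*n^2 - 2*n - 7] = 8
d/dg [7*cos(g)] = -7*sin(g)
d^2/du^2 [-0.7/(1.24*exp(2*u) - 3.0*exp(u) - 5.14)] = (0.7*(2.48*exp(u) - 3.0)*(4.96*exp(u) - 6.0)*exp(u) + (3.472*exp(u) - 2.1)*(-1.24*exp(2*u) + 3.0*exp(u) + 5.14))*exp(u)/(-1.24*exp(2*u) + 3.0*exp(u) + 5.14)^3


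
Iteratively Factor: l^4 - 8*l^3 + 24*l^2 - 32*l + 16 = (l - 2)*(l^3 - 6*l^2 + 12*l - 8) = (l - 2)^2*(l^2 - 4*l + 4) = (l - 2)^3*(l - 2)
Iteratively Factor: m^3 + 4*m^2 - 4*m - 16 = (m - 2)*(m^2 + 6*m + 8) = (m - 2)*(m + 4)*(m + 2)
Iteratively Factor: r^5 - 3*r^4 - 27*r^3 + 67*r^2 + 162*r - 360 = (r - 3)*(r^4 - 27*r^2 - 14*r + 120) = (r - 5)*(r - 3)*(r^3 + 5*r^2 - 2*r - 24) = (r - 5)*(r - 3)*(r + 4)*(r^2 + r - 6) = (r - 5)*(r - 3)*(r - 2)*(r + 4)*(r + 3)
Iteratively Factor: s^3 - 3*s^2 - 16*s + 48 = (s - 3)*(s^2 - 16) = (s - 3)*(s + 4)*(s - 4)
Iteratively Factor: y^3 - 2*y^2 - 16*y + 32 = (y - 2)*(y^2 - 16) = (y - 2)*(y + 4)*(y - 4)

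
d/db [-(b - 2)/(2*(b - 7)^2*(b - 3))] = (-(b - 7)*(b - 3) + (b - 7)*(b - 2) + 2*(b - 3)*(b - 2))/(2*(b - 7)^3*(b - 3)^2)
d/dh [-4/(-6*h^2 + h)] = 4*(1 - 12*h)/(h^2*(6*h - 1)^2)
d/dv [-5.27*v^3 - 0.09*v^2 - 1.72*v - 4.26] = -15.81*v^2 - 0.18*v - 1.72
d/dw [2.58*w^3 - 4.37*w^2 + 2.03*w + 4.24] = 7.74*w^2 - 8.74*w + 2.03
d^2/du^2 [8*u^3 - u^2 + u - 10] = 48*u - 2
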